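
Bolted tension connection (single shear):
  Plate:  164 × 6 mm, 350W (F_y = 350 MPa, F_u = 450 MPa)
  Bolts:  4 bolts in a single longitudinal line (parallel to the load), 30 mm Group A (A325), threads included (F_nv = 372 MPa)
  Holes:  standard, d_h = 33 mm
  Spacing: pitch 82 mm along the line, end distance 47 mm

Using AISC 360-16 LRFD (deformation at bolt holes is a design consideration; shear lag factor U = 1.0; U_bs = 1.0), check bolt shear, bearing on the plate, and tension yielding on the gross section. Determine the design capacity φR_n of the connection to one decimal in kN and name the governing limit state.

310.0 kN (gross-section yield governs)

Bolt shear: A_b = π(30)²/4 = 706.86 mm². φR_n = 0.75 × 372 × 706.86 × 4 × 1 = 788.9 kN.
Bearing (6 mm plate, F_u = 450 MPa): end bolts L_c = 47 − 33/2 = 30.5, R_n = min(1.2×30.5×6×450, 2.4×30×6×450) = 98.82 kN/bolt; interior L_c = 82 − 33 = 49, R_n = 158.76 kN/bolt. φR_n = 0.75 × (1×98.82 + 3×158.76) = 431.3 kN.
Tension yield (gross): A_g = 164×6 = 984 mm². φR_n = 0.90 × 350 × 984 = 310.0 kN.
Governing: min(788.9, 431.3, 310.0) = 310.0 kN → gross-section yield.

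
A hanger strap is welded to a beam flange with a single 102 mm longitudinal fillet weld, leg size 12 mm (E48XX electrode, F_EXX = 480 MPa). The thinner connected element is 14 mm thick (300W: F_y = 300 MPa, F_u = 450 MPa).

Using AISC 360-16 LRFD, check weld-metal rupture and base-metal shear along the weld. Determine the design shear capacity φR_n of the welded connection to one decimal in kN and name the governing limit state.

Weld metal: throat = 0.707×12 = 8.484 mm, L = 102 mm. φR_n = 0.75 × 0.6 × 480 × 8.484 × 102 = 186.9 kN.
Base metal shear (14 mm plate): yield φR_n = 1.0×0.6×300×14×102 = 257.0 kN; rupture φR_n = 0.75×0.6×450×14×102 = 289.2 kN; take 257.0 kN (yield).
Governing: min(186.9, 257.0) = 186.9 kN → weld metal.

186.9 kN (weld metal governs)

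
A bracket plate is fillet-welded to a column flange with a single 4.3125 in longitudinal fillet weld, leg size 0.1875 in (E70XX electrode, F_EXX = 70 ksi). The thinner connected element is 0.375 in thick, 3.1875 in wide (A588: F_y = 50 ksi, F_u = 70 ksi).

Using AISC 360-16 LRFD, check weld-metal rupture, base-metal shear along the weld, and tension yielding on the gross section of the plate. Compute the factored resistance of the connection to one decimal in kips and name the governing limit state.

18.0 kips (weld metal governs)

Weld metal: throat = 0.707×0.1875 = 0.13256 in, L = 4.3125 in. φR_n = 0.75 × 0.6 × 70 × 0.13256 × 4.3125 = 18.0 kips.
Base metal shear (0.375 in plate): yield φR_n = 1.0×0.6×50×0.375×4.3125 = 48.5 kips; rupture φR_n = 0.75×0.6×70×0.375×4.3125 = 50.9 kips; take 48.5 kips (yield).
Tension yield (gross): A_g = 3.1875×0.375 = 1.1953 in². φR_n = 0.90 × 50 × 1.1953 = 53.8 kips.
Governing: min(18.0, 48.5, 53.8) = 18.0 kips → weld metal.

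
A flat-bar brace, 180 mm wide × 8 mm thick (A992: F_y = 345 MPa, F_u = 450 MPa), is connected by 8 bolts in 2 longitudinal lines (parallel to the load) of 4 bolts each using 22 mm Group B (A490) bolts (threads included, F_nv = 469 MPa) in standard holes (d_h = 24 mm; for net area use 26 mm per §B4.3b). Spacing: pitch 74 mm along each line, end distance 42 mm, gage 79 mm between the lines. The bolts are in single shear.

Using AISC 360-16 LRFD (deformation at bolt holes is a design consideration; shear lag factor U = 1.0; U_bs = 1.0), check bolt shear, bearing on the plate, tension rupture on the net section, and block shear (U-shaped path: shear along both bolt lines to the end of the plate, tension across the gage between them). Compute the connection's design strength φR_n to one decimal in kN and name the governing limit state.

345.6 kN (net-section rupture governs)

Bolt shear: A_b = π(22)²/4 = 380.13 mm². φR_n = 0.75 × 469 × 380.13 × 8 × 1 = 1069.7 kN.
Bearing (8 mm plate, F_u = 450 MPa): end bolts L_c = 42 − 24/2 = 30, R_n = min(1.2×30×8×450, 2.4×22×8×450) = 129.6 kN/bolt; interior L_c = 74 − 24 = 50, R_n = 190.08 kN/bolt. φR_n = 0.75 × (2×129.6 + 6×190.08) = 1049.8 kN.
Tension rupture (net): A_n = (180 − 2×26)×8 = 1024 mm² (U = 1.0, A_e = A_n). φR_n = 0.75 × 450 × 1024 = 345.6 kN.
Block shear: shear path 2×[42+3×74] = 2×264 mm, A_gv = 4224, A_nv = 2×(264 − 3.5×26)×8 = 2768 mm²; tension across gage: (79 − 1×26)×8 = 424 mm². R_n = min(0.6×450×2768, 0.6×345×4224) + 1.0×450×424 = min(747.36, 874.37) + 190.8 = 938.16 kN. φR_n = 0.75 × 938.16 = 703.6 kN.
Governing: min(1069.7, 1049.8, 345.6, 703.6) = 345.6 kN → net-section rupture.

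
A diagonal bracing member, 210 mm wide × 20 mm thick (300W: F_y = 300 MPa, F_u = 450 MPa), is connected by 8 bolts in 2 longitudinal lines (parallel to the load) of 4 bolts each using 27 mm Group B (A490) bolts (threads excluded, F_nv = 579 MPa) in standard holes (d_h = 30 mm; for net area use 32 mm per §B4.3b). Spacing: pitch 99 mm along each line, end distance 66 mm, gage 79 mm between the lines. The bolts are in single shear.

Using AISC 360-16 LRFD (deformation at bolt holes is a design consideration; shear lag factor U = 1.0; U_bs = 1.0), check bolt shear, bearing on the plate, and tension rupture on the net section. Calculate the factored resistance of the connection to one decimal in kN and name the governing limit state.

985.5 kN (net-section rupture governs)

Bolt shear: A_b = π(27)²/4 = 572.56 mm². φR_n = 0.75 × 579 × 572.56 × 8 × 1 = 1989.1 kN.
Bearing (20 mm plate, F_u = 450 MPa): end bolts L_c = 66 − 30/2 = 51, R_n = min(1.2×51×20×450, 2.4×27×20×450) = 550.8 kN/bolt; interior L_c = 99 − 30 = 69, R_n = 583.2 kN/bolt. φR_n = 0.75 × (2×550.8 + 6×583.2) = 3450.6 kN.
Tension rupture (net): A_n = (210 − 2×32)×20 = 2920 mm² (U = 1.0, A_e = A_n). φR_n = 0.75 × 450 × 2920 = 985.5 kN.
Governing: min(1989.1, 3450.6, 985.5) = 985.5 kN → net-section rupture.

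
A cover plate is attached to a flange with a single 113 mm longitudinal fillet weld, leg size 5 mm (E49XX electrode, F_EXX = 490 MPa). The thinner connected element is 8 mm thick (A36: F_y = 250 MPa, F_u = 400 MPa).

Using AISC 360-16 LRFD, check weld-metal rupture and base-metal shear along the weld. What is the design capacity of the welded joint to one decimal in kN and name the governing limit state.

Weld metal: throat = 0.707×5 = 3.535 mm, L = 113 mm. φR_n = 0.75 × 0.6 × 490 × 3.535 × 113 = 88.1 kN.
Base metal shear (8 mm plate): yield φR_n = 1.0×0.6×250×8×113 = 135.6 kN; rupture φR_n = 0.75×0.6×400×8×113 = 162.7 kN; take 135.6 kN (yield).
Governing: min(88.1, 135.6) = 88.1 kN → weld metal.

88.1 kN (weld metal governs)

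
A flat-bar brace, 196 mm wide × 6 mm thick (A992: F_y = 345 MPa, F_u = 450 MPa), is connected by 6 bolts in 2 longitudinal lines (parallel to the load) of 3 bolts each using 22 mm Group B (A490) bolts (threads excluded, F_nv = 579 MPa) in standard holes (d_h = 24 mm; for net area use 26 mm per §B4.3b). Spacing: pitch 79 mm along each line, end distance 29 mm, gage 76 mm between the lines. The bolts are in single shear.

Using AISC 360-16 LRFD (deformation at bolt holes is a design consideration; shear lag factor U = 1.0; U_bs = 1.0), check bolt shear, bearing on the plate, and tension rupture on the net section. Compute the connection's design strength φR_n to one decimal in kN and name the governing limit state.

Bolt shear: A_b = π(22)²/4 = 380.13 mm². φR_n = 0.75 × 579 × 380.13 × 6 × 1 = 990.4 kN.
Bearing (6 mm plate, F_u = 450 MPa): end bolts L_c = 29 − 24/2 = 17, R_n = min(1.2×17×6×450, 2.4×22×6×450) = 55.08 kN/bolt; interior L_c = 79 − 24 = 55, R_n = 142.56 kN/bolt. φR_n = 0.75 × (2×55.08 + 4×142.56) = 510.3 kN.
Tension rupture (net): A_n = (196 − 2×26)×6 = 864 mm² (U = 1.0, A_e = A_n). φR_n = 0.75 × 450 × 864 = 291.6 kN.
Governing: min(990.4, 510.3, 291.6) = 291.6 kN → net-section rupture.

291.6 kN (net-section rupture governs)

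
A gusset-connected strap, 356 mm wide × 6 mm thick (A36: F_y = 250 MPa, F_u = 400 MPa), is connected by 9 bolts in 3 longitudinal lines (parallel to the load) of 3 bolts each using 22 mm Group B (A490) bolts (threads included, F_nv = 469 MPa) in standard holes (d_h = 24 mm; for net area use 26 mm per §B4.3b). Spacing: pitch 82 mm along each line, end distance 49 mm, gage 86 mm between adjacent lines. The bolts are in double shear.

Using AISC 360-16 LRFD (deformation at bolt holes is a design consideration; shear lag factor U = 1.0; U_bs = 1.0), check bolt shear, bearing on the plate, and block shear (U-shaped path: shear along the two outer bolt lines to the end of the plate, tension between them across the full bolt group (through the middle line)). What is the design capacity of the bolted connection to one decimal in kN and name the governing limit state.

Bolt shear: A_b = π(22)²/4 = 380.13 mm². φR_n = 0.75 × 469 × 380.13 × 9 × 2 = 2406.8 kN.
Bearing (6 mm plate, F_u = 400 MPa): end bolts L_c = 49 − 24/2 = 37, R_n = min(1.2×37×6×400, 2.4×22×6×400) = 106.56 kN/bolt; interior L_c = 82 − 24 = 58, R_n = 126.72 kN/bolt. φR_n = 0.75 × (3×106.56 + 6×126.72) = 810.0 kN.
Block shear: shear path 2×[49+2×82] = 2×213 mm, A_gv = 2556, A_nv = 2×(213 − 2.5×26)×6 = 1776 mm²; tension across gage: (172 − 2×26)×6 = 720 mm². R_n = min(0.6×400×1776, 0.6×250×2556) + 1.0×400×720 = min(426.24, 383.4) + 288 = 671.4 kN. φR_n = 0.75 × 671.4 = 503.6 kN.
Governing: min(2406.8, 810.0, 503.6) = 503.6 kN → block shear.

503.6 kN (block shear governs)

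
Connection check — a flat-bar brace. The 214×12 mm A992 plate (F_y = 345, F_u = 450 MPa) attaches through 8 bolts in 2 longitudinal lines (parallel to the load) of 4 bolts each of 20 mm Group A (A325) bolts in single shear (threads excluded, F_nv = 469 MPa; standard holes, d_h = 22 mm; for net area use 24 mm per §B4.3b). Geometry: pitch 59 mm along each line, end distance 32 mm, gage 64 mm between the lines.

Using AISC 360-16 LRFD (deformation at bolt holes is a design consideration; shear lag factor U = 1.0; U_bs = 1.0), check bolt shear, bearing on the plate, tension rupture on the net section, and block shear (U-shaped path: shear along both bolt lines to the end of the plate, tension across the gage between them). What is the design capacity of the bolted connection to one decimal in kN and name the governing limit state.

672.3 kN (net-section rupture governs)

Bolt shear: A_b = π(20)²/4 = 314.16 mm². φR_n = 0.75 × 469 × 314.16 × 8 × 1 = 884.0 kN.
Bearing (12 mm plate, F_u = 450 MPa): end bolts L_c = 32 − 22/2 = 21, R_n = min(1.2×21×12×450, 2.4×20×12×450) = 136.08 kN/bolt; interior L_c = 59 − 22 = 37, R_n = 239.76 kN/bolt. φR_n = 0.75 × (2×136.08 + 6×239.76) = 1283.0 kN.
Tension rupture (net): A_n = (214 − 2×24)×12 = 1992 mm² (U = 1.0, A_e = A_n). φR_n = 0.75 × 450 × 1992 = 672.3 kN.
Block shear: shear path 2×[32+3×59] = 2×209 mm, A_gv = 5016, A_nv = 2×(209 − 3.5×24)×12 = 3000 mm²; tension across gage: (64 − 1×24)×12 = 480 mm². R_n = min(0.6×450×3000, 0.6×345×5016) + 1.0×450×480 = min(810, 1038.3) + 216 = 1026 kN. φR_n = 0.75 × 1026 = 769.5 kN.
Governing: min(884.0, 1283.0, 672.3, 769.5) = 672.3 kN → net-section rupture.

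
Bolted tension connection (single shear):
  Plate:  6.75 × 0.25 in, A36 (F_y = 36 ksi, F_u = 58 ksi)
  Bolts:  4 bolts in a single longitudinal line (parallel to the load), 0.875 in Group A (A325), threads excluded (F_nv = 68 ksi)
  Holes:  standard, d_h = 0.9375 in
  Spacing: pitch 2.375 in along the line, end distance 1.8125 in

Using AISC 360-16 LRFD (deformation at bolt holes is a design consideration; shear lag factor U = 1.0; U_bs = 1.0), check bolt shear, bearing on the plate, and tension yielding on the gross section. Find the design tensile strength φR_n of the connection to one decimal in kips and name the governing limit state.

Bolt shear: A_b = π(0.875)²/4 = 0.60132 in². φR_n = 0.75 × 68 × 0.60132 × 4 × 1 = 122.7 kips.
Bearing (0.25 in plate, F_u = 58 ksi): end bolts L_c = 1.8125 − 0.9375/2 = 1.34375, R_n = min(1.2×1.34375×0.25×58, 2.4×0.875×0.25×58) = 23.381 kips/bolt; interior L_c = 2.375 − 0.9375 = 1.4375, R_n = 25.013 kips/bolt. φR_n = 0.75 × (1×23.381 + 3×25.013) = 73.8 kips.
Tension yield (gross): A_g = 6.75×0.25 = 1.6875 in². φR_n = 0.90 × 36 × 1.6875 = 54.7 kips.
Governing: min(122.7, 73.8, 54.7) = 54.7 kips → gross-section yield.

54.7 kips (gross-section yield governs)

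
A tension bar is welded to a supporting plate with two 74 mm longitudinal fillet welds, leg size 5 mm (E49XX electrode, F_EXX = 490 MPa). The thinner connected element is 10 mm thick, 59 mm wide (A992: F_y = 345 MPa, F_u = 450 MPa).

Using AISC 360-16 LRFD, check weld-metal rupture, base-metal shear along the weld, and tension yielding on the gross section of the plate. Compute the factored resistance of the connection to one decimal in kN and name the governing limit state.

115.4 kN (weld metal governs)

Weld metal: throat = 0.707×5 = 3.535 mm, L = 2×74 = 148 mm. φR_n = 0.75 × 0.6 × 490 × 3.535 × 148 = 115.4 kN.
Base metal shear (10 mm plate): yield φR_n = 1.0×0.6×345×10×148 = 306.4 kN; rupture φR_n = 0.75×0.6×450×10×148 = 299.7 kN; take 299.7 kN (rupture).
Tension yield (gross): A_g = 59×10 = 590 mm². φR_n = 0.90 × 345 × 590 = 183.2 kN.
Governing: min(115.4, 299.7, 183.2) = 115.4 kN → weld metal.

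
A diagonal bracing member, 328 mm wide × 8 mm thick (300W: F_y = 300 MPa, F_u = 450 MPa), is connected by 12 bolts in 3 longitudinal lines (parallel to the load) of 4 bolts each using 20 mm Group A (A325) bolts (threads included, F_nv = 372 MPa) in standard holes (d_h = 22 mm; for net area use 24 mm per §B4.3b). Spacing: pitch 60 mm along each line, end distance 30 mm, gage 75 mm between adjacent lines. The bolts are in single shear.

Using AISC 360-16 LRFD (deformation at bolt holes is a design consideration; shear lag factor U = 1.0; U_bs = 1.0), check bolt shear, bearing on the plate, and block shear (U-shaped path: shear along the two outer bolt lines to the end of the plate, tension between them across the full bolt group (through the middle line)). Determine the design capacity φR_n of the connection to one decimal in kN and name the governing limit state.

Bolt shear: A_b = π(20)²/4 = 314.16 mm². φR_n = 0.75 × 372 × 314.16 × 12 × 1 = 1051.8 kN.
Bearing (8 mm plate, F_u = 450 MPa): end bolts L_c = 30 − 22/2 = 19, R_n = min(1.2×19×8×450, 2.4×20×8×450) = 82.08 kN/bolt; interior L_c = 60 − 22 = 38, R_n = 164.16 kN/bolt. φR_n = 0.75 × (3×82.08 + 9×164.16) = 1292.8 kN.
Block shear: shear path 2×[30+3×60] = 2×210 mm, A_gv = 3360, A_nv = 2×(210 − 3.5×24)×8 = 2016 mm²; tension across gage: (150 − 2×24)×8 = 816 mm². R_n = min(0.6×450×2016, 0.6×300×3360) + 1.0×450×816 = min(544.32, 604.8) + 367.2 = 911.52 kN. φR_n = 0.75 × 911.52 = 683.6 kN.
Governing: min(1051.8, 1292.8, 683.6) = 683.6 kN → block shear.

683.6 kN (block shear governs)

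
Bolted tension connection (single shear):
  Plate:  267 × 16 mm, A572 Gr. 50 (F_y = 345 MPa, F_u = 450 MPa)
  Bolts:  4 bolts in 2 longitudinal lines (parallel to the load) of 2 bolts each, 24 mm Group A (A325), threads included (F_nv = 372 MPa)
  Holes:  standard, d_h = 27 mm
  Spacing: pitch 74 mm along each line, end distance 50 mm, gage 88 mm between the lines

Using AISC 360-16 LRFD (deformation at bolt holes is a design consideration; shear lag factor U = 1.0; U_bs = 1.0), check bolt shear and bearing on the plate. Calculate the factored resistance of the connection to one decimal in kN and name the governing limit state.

504.9 kN (bolt shear governs)

Bolt shear: A_b = π(24)²/4 = 452.39 mm². φR_n = 0.75 × 372 × 452.39 × 4 × 1 = 504.9 kN.
Bearing (16 mm plate, F_u = 450 MPa): end bolts L_c = 50 − 27/2 = 36.5, R_n = min(1.2×36.5×16×450, 2.4×24×16×450) = 315.36 kN/bolt; interior L_c = 74 − 27 = 47, R_n = 406.08 kN/bolt. φR_n = 0.75 × (2×315.36 + 2×406.08) = 1082.2 kN.
Governing: min(504.9, 1082.2) = 504.9 kN → bolt shear.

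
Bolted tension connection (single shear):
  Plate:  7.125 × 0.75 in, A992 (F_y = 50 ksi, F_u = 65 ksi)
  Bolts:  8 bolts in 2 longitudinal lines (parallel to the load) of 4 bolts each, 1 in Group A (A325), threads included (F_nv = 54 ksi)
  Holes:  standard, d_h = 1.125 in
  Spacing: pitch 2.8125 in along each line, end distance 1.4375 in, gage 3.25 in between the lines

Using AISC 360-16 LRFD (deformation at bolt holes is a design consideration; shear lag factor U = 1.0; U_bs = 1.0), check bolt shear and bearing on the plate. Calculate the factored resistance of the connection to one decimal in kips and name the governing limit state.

254.5 kips (bolt shear governs)

Bolt shear: A_b = π(1)²/4 = 0.7854 in². φR_n = 0.75 × 54 × 0.7854 × 8 × 1 = 254.5 kips.
Bearing (0.75 in plate, F_u = 65 ksi): end bolts L_c = 1.4375 − 1.125/2 = 0.875, R_n = min(1.2×0.875×0.75×65, 2.4×1×0.75×65) = 51.188 kips/bolt; interior L_c = 2.8125 − 1.125 = 1.6875, R_n = 98.719 kips/bolt. φR_n = 0.75 × (2×51.188 + 6×98.719) = 521.0 kips.
Governing: min(254.5, 521.0) = 254.5 kips → bolt shear.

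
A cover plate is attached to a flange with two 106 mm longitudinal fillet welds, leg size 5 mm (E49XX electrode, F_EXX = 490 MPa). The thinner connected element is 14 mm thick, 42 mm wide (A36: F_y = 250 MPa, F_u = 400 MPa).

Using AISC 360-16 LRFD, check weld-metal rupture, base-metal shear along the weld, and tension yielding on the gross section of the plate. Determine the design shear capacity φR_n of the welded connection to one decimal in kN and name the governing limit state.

Weld metal: throat = 0.707×5 = 3.535 mm, L = 2×106 = 212 mm. φR_n = 0.75 × 0.6 × 490 × 3.535 × 212 = 165.2 kN.
Base metal shear (14 mm plate): yield φR_n = 1.0×0.6×250×14×212 = 445.2 kN; rupture φR_n = 0.75×0.6×400×14×212 = 534.2 kN; take 445.2 kN (yield).
Tension yield (gross): A_g = 42×14 = 588 mm². φR_n = 0.90 × 250 × 588 = 132.3 kN.
Governing: min(165.2, 445.2, 132.3) = 132.3 kN → gross-section yield.

132.3 kN (gross-section yield governs)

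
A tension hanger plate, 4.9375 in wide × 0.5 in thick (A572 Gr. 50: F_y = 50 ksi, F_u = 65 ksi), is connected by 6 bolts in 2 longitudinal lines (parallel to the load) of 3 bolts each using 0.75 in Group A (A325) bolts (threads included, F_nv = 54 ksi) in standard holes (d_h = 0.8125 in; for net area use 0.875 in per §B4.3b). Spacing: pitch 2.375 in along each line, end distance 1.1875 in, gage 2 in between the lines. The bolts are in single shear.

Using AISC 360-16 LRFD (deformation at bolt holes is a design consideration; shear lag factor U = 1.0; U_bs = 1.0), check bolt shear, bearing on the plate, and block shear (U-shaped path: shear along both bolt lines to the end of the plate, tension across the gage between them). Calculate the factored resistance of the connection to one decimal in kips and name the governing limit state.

Bolt shear: A_b = π(0.75)²/4 = 0.44179 in². φR_n = 0.75 × 54 × 0.44179 × 6 × 1 = 107.4 kips.
Bearing (0.5 in plate, F_u = 65 ksi): end bolts L_c = 1.1875 − 0.8125/2 = 0.78125, R_n = min(1.2×0.78125×0.5×65, 2.4×0.75×0.5×65) = 30.469 kips/bolt; interior L_c = 2.375 − 0.8125 = 1.5625, R_n = 58.5 kips/bolt. φR_n = 0.75 × (2×30.469 + 4×58.5) = 221.2 kips.
Block shear: shear path 2×[1.1875+2×2.375] = 2×5.9375 in, A_gv = 5.9375, A_nv = 2×(5.9375 − 2.5×0.875)×0.5 = 3.75 in²; tension across gage: (2 − 1×0.875)×0.5 = 0.5625 in². R_n = min(0.6×65×3.75, 0.6×50×5.9375) + 1.0×65×0.5625 = min(146.25, 178.13) + 36.563 = 182.81 kips. φR_n = 0.75 × 182.81 = 137.1 kips.
Governing: min(107.4, 221.2, 137.1) = 107.4 kips → bolt shear.

107.4 kips (bolt shear governs)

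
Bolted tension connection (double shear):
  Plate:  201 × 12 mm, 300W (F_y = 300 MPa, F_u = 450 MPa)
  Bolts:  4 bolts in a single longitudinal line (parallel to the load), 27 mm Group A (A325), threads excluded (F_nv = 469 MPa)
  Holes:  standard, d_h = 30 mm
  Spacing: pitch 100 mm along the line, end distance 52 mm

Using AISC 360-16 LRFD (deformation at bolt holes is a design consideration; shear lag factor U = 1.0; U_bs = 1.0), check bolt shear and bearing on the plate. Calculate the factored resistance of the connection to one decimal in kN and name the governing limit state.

967.1 kN (bearing governs)

Bolt shear: A_b = π(27)²/4 = 572.56 mm². φR_n = 0.75 × 469 × 572.56 × 4 × 2 = 1611.2 kN.
Bearing (12 mm plate, F_u = 450 MPa): end bolts L_c = 52 − 30/2 = 37, R_n = min(1.2×37×12×450, 2.4×27×12×450) = 239.76 kN/bolt; interior L_c = 100 − 30 = 70, R_n = 349.92 kN/bolt. φR_n = 0.75 × (1×239.76 + 3×349.92) = 967.1 kN.
Governing: min(1611.2, 967.1) = 967.1 kN → bearing.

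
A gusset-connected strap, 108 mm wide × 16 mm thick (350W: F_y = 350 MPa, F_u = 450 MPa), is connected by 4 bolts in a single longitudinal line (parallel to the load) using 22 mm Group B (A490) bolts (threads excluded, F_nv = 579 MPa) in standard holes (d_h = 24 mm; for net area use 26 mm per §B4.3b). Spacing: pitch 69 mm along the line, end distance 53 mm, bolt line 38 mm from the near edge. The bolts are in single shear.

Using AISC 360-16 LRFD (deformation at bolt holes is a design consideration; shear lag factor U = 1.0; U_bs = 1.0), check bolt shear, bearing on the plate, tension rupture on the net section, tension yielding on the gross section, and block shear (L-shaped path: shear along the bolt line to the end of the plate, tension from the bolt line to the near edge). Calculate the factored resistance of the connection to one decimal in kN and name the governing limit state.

Bolt shear: A_b = π(22)²/4 = 380.13 mm². φR_n = 0.75 × 579 × 380.13 × 4 × 1 = 660.3 kN.
Bearing (16 mm plate, F_u = 450 MPa): end bolts L_c = 53 − 24/2 = 41, R_n = min(1.2×41×16×450, 2.4×22×16×450) = 354.24 kN/bolt; interior L_c = 69 − 24 = 45, R_n = 380.16 kN/bolt. φR_n = 0.75 × (1×354.24 + 3×380.16) = 1121.0 kN.
Tension rupture (net): A_n = (108 − 1×26)×16 = 1312 mm² (U = 1.0, A_e = A_n). φR_n = 0.75 × 450 × 1312 = 442.8 kN.
Tension yield (gross): A_g = 108×16 = 1728 mm². φR_n = 0.90 × 350 × 1728 = 544.3 kN.
Block shear: shear path 1×[53+3×69] = 1×260 mm, A_gv = 4160, A_nv = 1×(260 − 3.5×26)×16 = 2704 mm²; tension to near edge: (38 − 0.5×26)×16 = 400 mm². R_n = min(0.6×450×2704, 0.6×350×4160) + 1.0×450×400 = min(730.08, 873.6) + 180 = 910.08 kN. φR_n = 0.75 × 910.08 = 682.6 kN.
Governing: min(660.3, 1121.0, 442.8, 544.3, 682.6) = 442.8 kN → net-section rupture.

442.8 kN (net-section rupture governs)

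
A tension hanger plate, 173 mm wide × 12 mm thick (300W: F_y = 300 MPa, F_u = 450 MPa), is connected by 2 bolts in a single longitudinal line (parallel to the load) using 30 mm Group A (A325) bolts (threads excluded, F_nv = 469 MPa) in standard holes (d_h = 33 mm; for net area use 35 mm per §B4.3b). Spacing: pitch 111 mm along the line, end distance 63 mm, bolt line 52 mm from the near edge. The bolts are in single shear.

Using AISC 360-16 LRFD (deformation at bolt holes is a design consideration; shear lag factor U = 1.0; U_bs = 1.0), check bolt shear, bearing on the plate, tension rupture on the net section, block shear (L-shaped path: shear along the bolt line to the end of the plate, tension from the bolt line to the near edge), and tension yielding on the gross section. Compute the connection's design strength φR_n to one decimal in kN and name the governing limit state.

Bolt shear: A_b = π(30)²/4 = 706.86 mm². φR_n = 0.75 × 469 × 706.86 × 2 × 1 = 497.3 kN.
Bearing (12 mm plate, F_u = 450 MPa): end bolts L_c = 63 − 33/2 = 46.5, R_n = min(1.2×46.5×12×450, 2.4×30×12×450) = 301.32 kN/bolt; interior L_c = 111 − 33 = 78, R_n = 388.8 kN/bolt. φR_n = 0.75 × (1×301.32 + 1×388.8) = 517.6 kN.
Tension rupture (net): A_n = (173 − 1×35)×12 = 1656 mm² (U = 1.0, A_e = A_n). φR_n = 0.75 × 450 × 1656 = 558.9 kN.
Block shear: shear path 1×[63+1×111] = 1×174 mm, A_gv = 2088, A_nv = 1×(174 − 1.5×35)×12 = 1458 mm²; tension to near edge: (52 − 0.5×35)×12 = 414 mm². R_n = min(0.6×450×1458, 0.6×300×2088) + 1.0×450×414 = min(393.66, 375.84) + 186.3 = 562.14 kN. φR_n = 0.75 × 562.14 = 421.6 kN.
Tension yield (gross): A_g = 173×12 = 2076 mm². φR_n = 0.90 × 300 × 2076 = 560.5 kN.
Governing: min(497.3, 517.6, 558.9, 421.6, 560.5) = 421.6 kN → block shear.

421.6 kN (block shear governs)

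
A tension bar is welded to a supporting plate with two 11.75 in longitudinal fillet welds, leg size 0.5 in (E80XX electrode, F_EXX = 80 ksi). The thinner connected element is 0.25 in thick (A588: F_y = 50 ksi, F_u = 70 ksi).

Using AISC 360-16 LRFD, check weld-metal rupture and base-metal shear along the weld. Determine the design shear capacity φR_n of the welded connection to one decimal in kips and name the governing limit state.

176.3 kips (base-metal shear governs)

Weld metal: throat = 0.707×0.5 = 0.3535 in, L = 2×11.75 = 23.5 in. φR_n = 0.75 × 0.6 × 80 × 0.3535 × 23.5 = 299.1 kips.
Base metal shear (0.25 in plate): yield φR_n = 1.0×0.6×50×0.25×23.5 = 176.3 kips; rupture φR_n = 0.75×0.6×70×0.25×23.5 = 185.1 kips; take 176.3 kips (yield).
Governing: min(299.1, 176.3) = 176.3 kips → base-metal shear.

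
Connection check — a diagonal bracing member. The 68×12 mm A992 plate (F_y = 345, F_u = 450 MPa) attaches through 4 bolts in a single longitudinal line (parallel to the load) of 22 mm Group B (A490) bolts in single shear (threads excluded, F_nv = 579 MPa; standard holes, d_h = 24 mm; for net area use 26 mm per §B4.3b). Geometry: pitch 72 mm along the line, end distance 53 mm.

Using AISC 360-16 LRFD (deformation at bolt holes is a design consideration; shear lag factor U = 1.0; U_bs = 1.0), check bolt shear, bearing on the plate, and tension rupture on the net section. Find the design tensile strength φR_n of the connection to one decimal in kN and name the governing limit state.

Bolt shear: A_b = π(22)²/4 = 380.13 mm². φR_n = 0.75 × 579 × 380.13 × 4 × 1 = 660.3 kN.
Bearing (12 mm plate, F_u = 450 MPa): end bolts L_c = 53 − 24/2 = 41, R_n = min(1.2×41×12×450, 2.4×22×12×450) = 265.68 kN/bolt; interior L_c = 72 − 24 = 48, R_n = 285.12 kN/bolt. φR_n = 0.75 × (1×265.68 + 3×285.12) = 840.8 kN.
Tension rupture (net): A_n = (68 − 1×26)×12 = 504 mm² (U = 1.0, A_e = A_n). φR_n = 0.75 × 450 × 504 = 170.1 kN.
Governing: min(660.3, 840.8, 170.1) = 170.1 kN → net-section rupture.

170.1 kN (net-section rupture governs)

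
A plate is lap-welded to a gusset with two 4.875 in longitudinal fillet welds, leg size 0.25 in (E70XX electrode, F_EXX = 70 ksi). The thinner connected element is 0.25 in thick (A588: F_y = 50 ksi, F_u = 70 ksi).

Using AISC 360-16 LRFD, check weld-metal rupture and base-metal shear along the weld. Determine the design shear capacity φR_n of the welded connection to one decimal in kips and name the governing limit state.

54.3 kips (weld metal governs)

Weld metal: throat = 0.707×0.25 = 0.17675 in, L = 2×4.875 = 9.75 in. φR_n = 0.75 × 0.6 × 70 × 0.17675 × 9.75 = 54.3 kips.
Base metal shear (0.25 in plate): yield φR_n = 1.0×0.6×50×0.25×9.75 = 73.1 kips; rupture φR_n = 0.75×0.6×70×0.25×9.75 = 76.8 kips; take 73.1 kips (yield).
Governing: min(54.3, 73.1) = 54.3 kips → weld metal.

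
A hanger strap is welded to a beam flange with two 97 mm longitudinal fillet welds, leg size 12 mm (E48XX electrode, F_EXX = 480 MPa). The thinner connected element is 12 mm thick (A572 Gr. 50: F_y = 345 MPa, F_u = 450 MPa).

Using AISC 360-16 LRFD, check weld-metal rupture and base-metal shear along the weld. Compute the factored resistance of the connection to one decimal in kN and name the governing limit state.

Weld metal: throat = 0.707×12 = 8.484 mm, L = 2×97 = 194 mm. φR_n = 0.75 × 0.6 × 480 × 8.484 × 194 = 355.5 kN.
Base metal shear (12 mm plate): yield φR_n = 1.0×0.6×345×12×194 = 481.9 kN; rupture φR_n = 0.75×0.6×450×12×194 = 471.4 kN; take 471.4 kN (rupture).
Governing: min(355.5, 471.4) = 355.5 kN → weld metal.

355.5 kN (weld metal governs)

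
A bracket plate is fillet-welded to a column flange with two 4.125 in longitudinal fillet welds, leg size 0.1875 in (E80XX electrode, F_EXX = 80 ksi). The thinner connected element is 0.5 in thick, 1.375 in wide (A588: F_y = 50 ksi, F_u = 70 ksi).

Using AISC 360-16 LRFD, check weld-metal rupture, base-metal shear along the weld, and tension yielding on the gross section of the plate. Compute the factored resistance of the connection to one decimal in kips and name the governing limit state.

Weld metal: throat = 0.707×0.1875 = 0.13256 in, L = 2×4.125 = 8.25 in. φR_n = 0.75 × 0.6 × 80 × 0.13256 × 8.25 = 39.4 kips.
Base metal shear (0.5 in plate): yield φR_n = 1.0×0.6×50×0.5×8.25 = 123.8 kips; rupture φR_n = 0.75×0.6×70×0.5×8.25 = 129.9 kips; take 123.8 kips (yield).
Tension yield (gross): A_g = 1.375×0.5 = 0.6875 in². φR_n = 0.90 × 50 × 0.6875 = 30.9 kips.
Governing: min(39.4, 123.8, 30.9) = 30.9 kips → gross-section yield.

30.9 kips (gross-section yield governs)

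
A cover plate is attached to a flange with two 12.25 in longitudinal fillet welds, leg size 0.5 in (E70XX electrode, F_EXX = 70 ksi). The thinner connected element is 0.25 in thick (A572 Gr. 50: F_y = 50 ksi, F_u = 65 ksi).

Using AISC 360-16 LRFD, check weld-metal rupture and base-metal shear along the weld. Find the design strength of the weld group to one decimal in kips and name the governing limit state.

179.2 kips (base-metal shear governs)

Weld metal: throat = 0.707×0.5 = 0.3535 in, L = 2×12.25 = 24.5 in. φR_n = 0.75 × 0.6 × 70 × 0.3535 × 24.5 = 272.8 kips.
Base metal shear (0.25 in plate): yield φR_n = 1.0×0.6×50×0.25×24.5 = 183.8 kips; rupture φR_n = 0.75×0.6×65×0.25×24.5 = 179.2 kips; take 179.2 kips (rupture).
Governing: min(272.8, 179.2) = 179.2 kips → base-metal shear.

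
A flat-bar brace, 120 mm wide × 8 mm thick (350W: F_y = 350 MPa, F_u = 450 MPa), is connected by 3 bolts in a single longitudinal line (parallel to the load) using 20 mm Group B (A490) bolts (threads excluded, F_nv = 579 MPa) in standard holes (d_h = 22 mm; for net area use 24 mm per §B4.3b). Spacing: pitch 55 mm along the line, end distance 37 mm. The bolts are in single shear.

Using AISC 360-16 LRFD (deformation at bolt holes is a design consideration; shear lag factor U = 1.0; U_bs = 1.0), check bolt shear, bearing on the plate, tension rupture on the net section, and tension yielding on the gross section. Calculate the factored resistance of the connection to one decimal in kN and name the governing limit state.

259.2 kN (net-section rupture governs)

Bolt shear: A_b = π(20)²/4 = 314.16 mm². φR_n = 0.75 × 579 × 314.16 × 3 × 1 = 409.3 kN.
Bearing (8 mm plate, F_u = 450 MPa): end bolts L_c = 37 − 22/2 = 26, R_n = min(1.2×26×8×450, 2.4×20×8×450) = 112.32 kN/bolt; interior L_c = 55 − 22 = 33, R_n = 142.56 kN/bolt. φR_n = 0.75 × (1×112.32 + 2×142.56) = 298.1 kN.
Tension rupture (net): A_n = (120 − 1×24)×8 = 768 mm² (U = 1.0, A_e = A_n). φR_n = 0.75 × 450 × 768 = 259.2 kN.
Tension yield (gross): A_g = 120×8 = 960 mm². φR_n = 0.90 × 350 × 960 = 302.4 kN.
Governing: min(409.3, 298.1, 259.2, 302.4) = 259.2 kN → net-section rupture.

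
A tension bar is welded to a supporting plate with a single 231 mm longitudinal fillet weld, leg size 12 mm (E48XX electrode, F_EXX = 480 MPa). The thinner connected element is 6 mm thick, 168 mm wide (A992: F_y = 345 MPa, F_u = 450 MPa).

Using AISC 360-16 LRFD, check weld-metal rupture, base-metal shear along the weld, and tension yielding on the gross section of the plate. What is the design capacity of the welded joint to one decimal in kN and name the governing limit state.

280.7 kN (base-metal shear governs)

Weld metal: throat = 0.707×12 = 8.484 mm, L = 231 mm. φR_n = 0.75 × 0.6 × 480 × 8.484 × 231 = 423.3 kN.
Base metal shear (6 mm plate): yield φR_n = 1.0×0.6×345×6×231 = 286.9 kN; rupture φR_n = 0.75×0.6×450×6×231 = 280.7 kN; take 280.7 kN (rupture).
Tension yield (gross): A_g = 168×6 = 1008 mm². φR_n = 0.90 × 345 × 1008 = 313.0 kN.
Governing: min(423.3, 280.7, 313.0) = 280.7 kN → base-metal shear.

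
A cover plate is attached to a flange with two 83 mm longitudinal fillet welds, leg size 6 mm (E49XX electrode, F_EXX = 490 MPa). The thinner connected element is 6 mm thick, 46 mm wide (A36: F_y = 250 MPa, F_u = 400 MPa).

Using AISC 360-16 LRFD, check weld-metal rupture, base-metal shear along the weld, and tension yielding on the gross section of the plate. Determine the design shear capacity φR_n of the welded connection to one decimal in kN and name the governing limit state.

62.1 kN (gross-section yield governs)

Weld metal: throat = 0.707×6 = 4.242 mm, L = 2×83 = 166 mm. φR_n = 0.75 × 0.6 × 490 × 4.242 × 166 = 155.3 kN.
Base metal shear (6 mm plate): yield φR_n = 1.0×0.6×250×6×166 = 149.4 kN; rupture φR_n = 0.75×0.6×400×6×166 = 179.3 kN; take 149.4 kN (yield).
Tension yield (gross): A_g = 46×6 = 276 mm². φR_n = 0.90 × 250 × 276 = 62.1 kN.
Governing: min(155.3, 149.4, 62.1) = 62.1 kN → gross-section yield.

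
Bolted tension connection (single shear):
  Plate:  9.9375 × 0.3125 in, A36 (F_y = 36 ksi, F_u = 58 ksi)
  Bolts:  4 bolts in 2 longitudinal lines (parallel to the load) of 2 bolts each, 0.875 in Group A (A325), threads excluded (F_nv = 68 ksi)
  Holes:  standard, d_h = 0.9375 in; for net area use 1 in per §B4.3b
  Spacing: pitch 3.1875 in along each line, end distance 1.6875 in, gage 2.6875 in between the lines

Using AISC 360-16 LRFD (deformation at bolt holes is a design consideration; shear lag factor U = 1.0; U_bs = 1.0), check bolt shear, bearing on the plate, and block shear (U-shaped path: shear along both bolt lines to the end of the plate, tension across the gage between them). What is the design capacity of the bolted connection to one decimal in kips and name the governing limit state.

Bolt shear: A_b = π(0.875)²/4 = 0.60132 in². φR_n = 0.75 × 68 × 0.60132 × 4 × 1 = 122.7 kips.
Bearing (0.3125 in plate, F_u = 58 ksi): end bolts L_c = 1.6875 − 0.9375/2 = 1.21875, R_n = min(1.2×1.21875×0.3125×58, 2.4×0.875×0.3125×58) = 26.508 kips/bolt; interior L_c = 3.1875 − 0.9375 = 2.25, R_n = 38.063 kips/bolt. φR_n = 0.75 × (2×26.508 + 2×38.063) = 96.9 kips.
Block shear: shear path 2×[1.6875+1×3.1875] = 2×4.875 in, A_gv = 3.0469, A_nv = 2×(4.875 − 1.5×1)×0.3125 = 2.1094 in²; tension across gage: (2.6875 − 1×1)×0.3125 = 0.52734 in². R_n = min(0.6×58×2.1094, 0.6×36×3.0469) + 1.0×58×0.52734 = min(73.407, 65.813) + 30.586 = 96.399 kips. φR_n = 0.75 × 96.399 = 72.3 kips.
Governing: min(122.7, 96.9, 72.3) = 72.3 kips → block shear.

72.3 kips (block shear governs)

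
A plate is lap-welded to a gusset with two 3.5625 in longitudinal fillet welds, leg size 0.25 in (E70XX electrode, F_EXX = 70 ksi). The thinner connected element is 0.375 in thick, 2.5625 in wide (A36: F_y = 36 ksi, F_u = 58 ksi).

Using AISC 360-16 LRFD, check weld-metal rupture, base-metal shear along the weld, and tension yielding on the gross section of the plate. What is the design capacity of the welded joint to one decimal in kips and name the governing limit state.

Weld metal: throat = 0.707×0.25 = 0.17675 in, L = 2×3.5625 = 7.125 in. φR_n = 0.75 × 0.6 × 70 × 0.17675 × 7.125 = 39.7 kips.
Base metal shear (0.375 in plate): yield φR_n = 1.0×0.6×36×0.375×7.125 = 57.7 kips; rupture φR_n = 0.75×0.6×58×0.375×7.125 = 69.7 kips; take 57.7 kips (yield).
Tension yield (gross): A_g = 2.5625×0.375 = 0.96094 in². φR_n = 0.90 × 36 × 0.96094 = 31.1 kips.
Governing: min(39.7, 57.7, 31.1) = 31.1 kips → gross-section yield.

31.1 kips (gross-section yield governs)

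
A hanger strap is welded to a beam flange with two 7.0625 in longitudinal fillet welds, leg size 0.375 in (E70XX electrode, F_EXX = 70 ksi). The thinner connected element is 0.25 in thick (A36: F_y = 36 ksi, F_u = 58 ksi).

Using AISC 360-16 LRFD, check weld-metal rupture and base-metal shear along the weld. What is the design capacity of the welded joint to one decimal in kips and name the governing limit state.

76.3 kips (base-metal shear governs)

Weld metal: throat = 0.707×0.375 = 0.26513 in, L = 2×7.0625 = 14.125 in. φR_n = 0.75 × 0.6 × 70 × 0.26513 × 14.125 = 118.0 kips.
Base metal shear (0.25 in plate): yield φR_n = 1.0×0.6×36×0.25×14.125 = 76.3 kips; rupture φR_n = 0.75×0.6×58×0.25×14.125 = 92.2 kips; take 76.3 kips (yield).
Governing: min(118.0, 76.3) = 76.3 kips → base-metal shear.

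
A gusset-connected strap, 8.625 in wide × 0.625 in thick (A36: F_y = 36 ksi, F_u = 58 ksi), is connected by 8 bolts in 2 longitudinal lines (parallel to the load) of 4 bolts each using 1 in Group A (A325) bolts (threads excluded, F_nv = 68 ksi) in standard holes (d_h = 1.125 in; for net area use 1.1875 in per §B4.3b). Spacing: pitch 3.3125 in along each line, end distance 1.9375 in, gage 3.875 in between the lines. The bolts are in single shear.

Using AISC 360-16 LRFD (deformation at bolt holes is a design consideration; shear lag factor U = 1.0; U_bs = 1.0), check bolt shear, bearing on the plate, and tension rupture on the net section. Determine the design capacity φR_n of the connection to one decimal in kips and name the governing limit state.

169.9 kips (net-section rupture governs)

Bolt shear: A_b = π(1)²/4 = 0.7854 in². φR_n = 0.75 × 68 × 0.7854 × 8 × 1 = 320.4 kips.
Bearing (0.625 in plate, F_u = 58 ksi): end bolts L_c = 1.9375 − 1.125/2 = 1.375, R_n = min(1.2×1.375×0.625×58, 2.4×1×0.625×58) = 59.813 kips/bolt; interior L_c = 3.3125 − 1.125 = 2.1875, R_n = 87 kips/bolt. φR_n = 0.75 × (2×59.813 + 6×87) = 481.2 kips.
Tension rupture (net): A_n = (8.625 − 2×1.1875)×0.625 = 3.9063 in² (U = 1.0, A_e = A_n). φR_n = 0.75 × 58 × 3.9063 = 169.9 kips.
Governing: min(320.4, 481.2, 169.9) = 169.9 kips → net-section rupture.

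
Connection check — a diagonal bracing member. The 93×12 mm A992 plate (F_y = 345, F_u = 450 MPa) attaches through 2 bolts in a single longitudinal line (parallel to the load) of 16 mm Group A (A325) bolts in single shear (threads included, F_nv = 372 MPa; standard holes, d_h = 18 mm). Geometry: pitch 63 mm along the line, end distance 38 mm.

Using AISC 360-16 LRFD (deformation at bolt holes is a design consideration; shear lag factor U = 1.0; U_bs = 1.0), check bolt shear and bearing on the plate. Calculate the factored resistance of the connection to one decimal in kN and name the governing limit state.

Bolt shear: A_b = π(16)²/4 = 201.06 mm². φR_n = 0.75 × 372 × 201.06 × 2 × 1 = 112.2 kN.
Bearing (12 mm plate, F_u = 450 MPa): end bolts L_c = 38 − 18/2 = 29, R_n = min(1.2×29×12×450, 2.4×16×12×450) = 187.92 kN/bolt; interior L_c = 63 − 18 = 45, R_n = 207.36 kN/bolt. φR_n = 0.75 × (1×187.92 + 1×207.36) = 296.5 kN.
Governing: min(112.2, 296.5) = 112.2 kN → bolt shear.

112.2 kN (bolt shear governs)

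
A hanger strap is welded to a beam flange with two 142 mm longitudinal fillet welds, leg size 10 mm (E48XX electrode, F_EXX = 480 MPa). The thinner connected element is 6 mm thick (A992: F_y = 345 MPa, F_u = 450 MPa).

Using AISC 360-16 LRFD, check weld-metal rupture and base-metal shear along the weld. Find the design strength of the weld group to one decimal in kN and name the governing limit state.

345.1 kN (base-metal shear governs)

Weld metal: throat = 0.707×10 = 7.07 mm, L = 2×142 = 284 mm. φR_n = 0.75 × 0.6 × 480 × 7.07 × 284 = 433.7 kN.
Base metal shear (6 mm plate): yield φR_n = 1.0×0.6×345×6×284 = 352.7 kN; rupture φR_n = 0.75×0.6×450×6×284 = 345.1 kN; take 345.1 kN (rupture).
Governing: min(433.7, 345.1) = 345.1 kN → base-metal shear.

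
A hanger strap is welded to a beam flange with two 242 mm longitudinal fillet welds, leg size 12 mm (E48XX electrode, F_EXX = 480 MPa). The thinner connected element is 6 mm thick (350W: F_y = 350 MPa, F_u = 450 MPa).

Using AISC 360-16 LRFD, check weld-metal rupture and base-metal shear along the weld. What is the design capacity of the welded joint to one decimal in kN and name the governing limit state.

588.1 kN (base-metal shear governs)

Weld metal: throat = 0.707×12 = 8.484 mm, L = 2×242 = 484 mm. φR_n = 0.75 × 0.6 × 480 × 8.484 × 484 = 887.0 kN.
Base metal shear (6 mm plate): yield φR_n = 1.0×0.6×350×6×484 = 609.8 kN; rupture φR_n = 0.75×0.6×450×6×484 = 588.1 kN; take 588.1 kN (rupture).
Governing: min(887.0, 588.1) = 588.1 kN → base-metal shear.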